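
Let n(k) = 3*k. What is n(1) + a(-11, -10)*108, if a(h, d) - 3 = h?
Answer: -861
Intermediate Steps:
a(h, d) = 3 + h
n(1) + a(-11, -10)*108 = 3*1 + (3 - 11)*108 = 3 - 8*108 = 3 - 864 = -861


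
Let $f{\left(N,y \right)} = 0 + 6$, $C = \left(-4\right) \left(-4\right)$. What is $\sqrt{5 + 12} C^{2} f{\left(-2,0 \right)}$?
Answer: $1536 \sqrt{17} \approx 6333.1$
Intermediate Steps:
$C = 16$
$f{\left(N,y \right)} = 6$
$\sqrt{5 + 12} C^{2} f{\left(-2,0 \right)} = \sqrt{5 + 12} \cdot 16^{2} \cdot 6 = \sqrt{17} \cdot 256 \cdot 6 = 256 \sqrt{17} \cdot 6 = 1536 \sqrt{17}$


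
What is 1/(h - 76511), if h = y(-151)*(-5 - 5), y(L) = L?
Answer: -1/75001 ≈ -1.3333e-5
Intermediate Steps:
h = 1510 (h = -151*(-5 - 5) = -151*(-10) = 1510)
1/(h - 76511) = 1/(1510 - 76511) = 1/(-75001) = -1/75001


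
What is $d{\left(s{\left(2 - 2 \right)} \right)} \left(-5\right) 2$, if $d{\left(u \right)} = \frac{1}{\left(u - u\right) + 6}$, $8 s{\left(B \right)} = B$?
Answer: $- \frac{5}{3} \approx -1.6667$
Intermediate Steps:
$s{\left(B \right)} = \frac{B}{8}$
$d{\left(u \right)} = \frac{1}{6}$ ($d{\left(u \right)} = \frac{1}{0 + 6} = \frac{1}{6}$)
$d{\left(s{\left(2 - 2 \right)} \right)} \left(-5\right) 2 = \frac{1}{6} \left(-5\right) 2 = \left(- \frac{5}{6}\right) 2 = - \frac{5}{3}$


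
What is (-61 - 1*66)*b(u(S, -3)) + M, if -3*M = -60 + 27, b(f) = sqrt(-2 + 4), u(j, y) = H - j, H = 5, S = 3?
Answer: 11 - 127*sqrt(2) ≈ -168.61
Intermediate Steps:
u(j, y) = 5 - j
b(f) = sqrt(2)
M = 11 (M = -(-60 + 27)/3 = -1/3*(-33) = 11)
(-61 - 1*66)*b(u(S, -3)) + M = (-61 - 1*66)*sqrt(2) + 11 = (-61 - 66)*sqrt(2) + 11 = -127*sqrt(2) + 11 = 11 - 127*sqrt(2)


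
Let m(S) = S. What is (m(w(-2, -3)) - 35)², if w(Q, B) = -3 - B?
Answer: 1225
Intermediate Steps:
(m(w(-2, -3)) - 35)² = ((-3 - 1*(-3)) - 35)² = ((-3 + 3) - 35)² = (0 - 35)² = (-35)² = 1225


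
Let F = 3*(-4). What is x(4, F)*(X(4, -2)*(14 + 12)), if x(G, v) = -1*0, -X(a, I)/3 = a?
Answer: 0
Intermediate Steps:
X(a, I) = -3*a
F = -12
x(G, v) = 0
x(4, F)*(X(4, -2)*(14 + 12)) = 0*((-3*4)*(14 + 12)) = 0*(-12*26) = 0*(-312) = 0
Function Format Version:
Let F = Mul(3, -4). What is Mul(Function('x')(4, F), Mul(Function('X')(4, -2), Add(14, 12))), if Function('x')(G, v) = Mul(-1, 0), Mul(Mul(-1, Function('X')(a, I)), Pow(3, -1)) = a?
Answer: 0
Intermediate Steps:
Function('X')(a, I) = Mul(-3, a)
F = -12
Function('x')(G, v) = 0
Mul(Function('x')(4, F), Mul(Function('X')(4, -2), Add(14, 12))) = Mul(0, Mul(Mul(-3, 4), Add(14, 12))) = Mul(0, Mul(-12, 26)) = Mul(0, -312) = 0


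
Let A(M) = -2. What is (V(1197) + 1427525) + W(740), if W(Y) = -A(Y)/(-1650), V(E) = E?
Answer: 1178695649/825 ≈ 1.4287e+6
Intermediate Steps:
W(Y) = -1/825 (W(Y) = -1*(-2)/(-1650) = 2*(-1/1650) = -1/825)
(V(1197) + 1427525) + W(740) = (1197 + 1427525) - 1/825 = 1428722 - 1/825 = 1178695649/825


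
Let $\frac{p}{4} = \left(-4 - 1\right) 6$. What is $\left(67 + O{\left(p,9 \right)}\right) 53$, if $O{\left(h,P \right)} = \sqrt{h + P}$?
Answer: $3551 + 53 i \sqrt{111} \approx 3551.0 + 558.39 i$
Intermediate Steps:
$p = -120$ ($p = 4 \left(-4 - 1\right) 6 = 4 \left(\left(-5\right) 6\right) = 4 \left(-30\right) = -120$)
$O{\left(h,P \right)} = \sqrt{P + h}$
$\left(67 + O{\left(p,9 \right)}\right) 53 = \left(67 + \sqrt{9 - 120}\right) 53 = \left(67 + \sqrt{-111}\right) 53 = \left(67 + i \sqrt{111}\right) 53 = 3551 + 53 i \sqrt{111}$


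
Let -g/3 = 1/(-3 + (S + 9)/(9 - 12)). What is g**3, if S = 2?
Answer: 729/8000 ≈ 0.091125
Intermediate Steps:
g = 9/20 (g = -3/(-3 + (2 + 9)/(9 - 12)) = -3/(-3 + 11/(-3)) = -3/(-3 + 11*(-1/3)) = -3/(-3 - 11/3) = -3/(-20/3) = -3*(-3/20) = 9/20 ≈ 0.45000)
g**3 = (9/20)**3 = 729/8000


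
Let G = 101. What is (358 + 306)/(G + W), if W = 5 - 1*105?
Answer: 664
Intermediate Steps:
W = -100 (W = 5 - 105 = -100)
(358 + 306)/(G + W) = (358 + 306)/(101 - 100) = 664/1 = 664*1 = 664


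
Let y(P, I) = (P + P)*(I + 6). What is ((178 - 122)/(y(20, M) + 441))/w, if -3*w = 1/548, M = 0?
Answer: -30688/227 ≈ -135.19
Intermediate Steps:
y(P, I) = 2*P*(6 + I) (y(P, I) = (2*P)*(6 + I) = 2*P*(6 + I))
w = -1/1644 (w = -⅓/548 = -⅓*1/548 = -1/1644 ≈ -0.00060827)
((178 - 122)/(y(20, M) + 441))/w = ((178 - 122)/(2*20*(6 + 0) + 441))/(-1/1644) = (56/(2*20*6 + 441))*(-1644) = (56/(240 + 441))*(-1644) = (56/681)*(-1644) = -30688/227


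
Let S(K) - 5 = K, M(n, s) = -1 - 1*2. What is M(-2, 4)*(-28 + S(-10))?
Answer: 99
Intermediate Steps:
M(n, s) = -3 (M(n, s) = -1 - 2 = -3)
S(K) = 5 + K
M(-2, 4)*(-28 + S(-10)) = -3*(-28 + (5 - 10)) = -3*(-28 - 5) = -3*(-33) = 99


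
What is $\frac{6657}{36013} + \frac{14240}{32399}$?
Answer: $\frac{728505263}{1166785187} \approx 0.62437$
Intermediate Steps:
$\frac{6657}{36013} + \frac{14240}{32399} = \frac{728505263}{1166785187}$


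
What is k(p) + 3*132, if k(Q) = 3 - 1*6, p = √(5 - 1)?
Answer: 393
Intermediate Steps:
p = 2 (p = √4 = 2)
k(Q) = -3 (k(Q) = 3 - 6 = -3)
k(p) + 3*132 = -3 + 3*132 = -3 + 396 = 393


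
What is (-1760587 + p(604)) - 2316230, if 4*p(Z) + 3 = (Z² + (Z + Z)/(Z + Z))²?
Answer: 66537568109/2 ≈ 3.3269e+10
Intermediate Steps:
p(Z) = -¾ + (1 + Z²)²/4 (p(Z) = -¾ + (Z² + (Z + Z)/(Z + Z))²/4 = -¾ + (Z² + (2*Z)/((2*Z)))²/4 = -¾ + (Z² + (2*Z)*(1/(2*Z)))²/4 = -¾ + (Z² + 1)²/4 = -¾ + (1 + Z²)²/4)
(-1760587 + p(604)) - 2316230 = (-1760587 + (-¾ + (1 + 604²)²/4)) - 2316230 = (-1760587 + (-¾ + (1 + 364816)²/4)) - 2316230 = (-1760587 + (-¾ + (¼)*364817²)) - 2316230 = (-1760587 + (-¾ + (¼)*133091443489)) - 2316230 = (-1760587 + (-¾ + 133091443489/4)) - 2316230 = (-1760587 + 66545721743/2) - 2316230 = 66542200569/2 - 2316230 = 66537568109/2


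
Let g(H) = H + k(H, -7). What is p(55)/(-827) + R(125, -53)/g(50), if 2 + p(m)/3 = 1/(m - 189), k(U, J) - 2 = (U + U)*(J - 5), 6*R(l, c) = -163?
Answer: 11810975/381657192 ≈ 0.030947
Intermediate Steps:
R(l, c) = -163/6 (R(l, c) = (⅙)*(-163) = -163/6)
k(U, J) = 2 + 2*U*(-5 + J) (k(U, J) = 2 + (U + U)*(J - 5) = 2 + (2*U)*(-5 + J) = 2 + 2*U*(-5 + J))
g(H) = 2 - 23*H (g(H) = H + (2 - 10*H + 2*(-7)*H) = H + (2 - 10*H - 14*H) = H + (2 - 24*H) = 2 - 23*H)
p(m) = -6 + 3/(-189 + m) (p(m) = -6 + 3/(m - 189) = -6 + 3/(-189 + m))
p(55)/(-827) + R(125, -53)/g(50) = (3*(379 - 2*55)/(-189 + 55))/(-827) - 163/(6*(2 - 23*50)) = (3*(379 - 110)/(-134))*(-1/827) - 163/(6*(2 - 1150)) = (3*(-1/134)*269)*(-1/827) - 163/6/(-1148) = -807/134*(-1/827) - 163/6*(-1/1148) = 807/110818 + 163/6888 = 11810975/381657192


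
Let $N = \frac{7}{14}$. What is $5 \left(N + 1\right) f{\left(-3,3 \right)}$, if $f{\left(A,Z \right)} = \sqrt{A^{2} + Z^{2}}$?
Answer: $\frac{45 \sqrt{2}}{2} \approx 31.82$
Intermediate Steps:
$N = \frac{1}{2}$ ($N = 7 \cdot \frac{1}{14} = \frac{1}{2} \approx 0.5$)
$5 \left(N + 1\right) f{\left(-3,3 \right)} = 5 \left(\frac{1}{2} + 1\right) \sqrt{\left(-3\right)^{2} + 3^{2}} = 5 \frac{3 \sqrt{9 + 9}}{2} = 5 \frac{3 \sqrt{18}}{2} = 5 \frac{3 \cdot 3 \sqrt{2}}{2} = 5 \frac{9 \sqrt{2}}{2} = \frac{45 \sqrt{2}}{2}$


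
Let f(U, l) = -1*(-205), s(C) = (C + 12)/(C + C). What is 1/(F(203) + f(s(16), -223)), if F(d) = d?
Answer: 1/408 ≈ 0.0024510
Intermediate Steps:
s(C) = (12 + C)/(2*C) (s(C) = (12 + C)/((2*C)) = (12 + C)*(1/(2*C)) = (12 + C)/(2*C))
f(U, l) = 205
1/(F(203) + f(s(16), -223)) = 1/(203 + 205) = 1/408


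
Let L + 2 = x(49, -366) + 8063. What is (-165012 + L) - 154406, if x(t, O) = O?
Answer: -311723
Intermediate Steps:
L = 7695 (L = -2 + (-366 + 8063) = -2 + 7697 = 7695)
(-165012 + L) - 154406 = (-165012 + 7695) - 154406 = -157317 - 154406 = -311723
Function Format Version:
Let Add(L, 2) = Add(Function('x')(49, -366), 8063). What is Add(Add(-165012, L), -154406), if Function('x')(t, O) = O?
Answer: -311723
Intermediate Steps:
L = 7695 (L = Add(-2, Add(-366, 8063)) = Add(-2, 7697) = 7695)
Add(Add(-165012, L), -154406) = Add(Add(-165012, 7695), -154406) = Add(-157317, -154406) = -311723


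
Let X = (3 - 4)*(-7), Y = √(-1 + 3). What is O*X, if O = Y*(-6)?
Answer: -42*√2 ≈ -59.397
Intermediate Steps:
Y = √2 ≈ 1.4142
O = -6*√2 (O = √2*(-6) = -6*√2 ≈ -8.4853)
X = 7 (X = -1*(-7) = 7)
O*X = -6*√2*7 = -42*√2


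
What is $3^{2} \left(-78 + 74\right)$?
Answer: $-36$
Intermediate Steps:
$3^{2} \left(-78 + 74\right) = 9 \left(-4\right) = -36$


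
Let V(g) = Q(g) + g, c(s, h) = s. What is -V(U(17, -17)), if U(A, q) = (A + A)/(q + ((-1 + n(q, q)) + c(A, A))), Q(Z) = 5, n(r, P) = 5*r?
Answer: -198/43 ≈ -4.6047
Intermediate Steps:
U(A, q) = 2*A/(-1 + A + 6*q) (U(A, q) = (A + A)/(q + ((-1 + 5*q) + A)) = (2*A)/(q + (-1 + A + 5*q)) = (2*A)/(-1 + A + 6*q) = 2*A/(-1 + A + 6*q))
V(g) = 5 + g
-V(U(17, -17)) = -(5 + 2*17/(-1 + 17 + 6*(-17))) = -(5 + 2*17/(-1 + 17 - 102)) = -(5 + 2*17/(-86)) = -(5 + 2*17*(-1/86)) = -(5 - 17/43) = -1*198/43 = -198/43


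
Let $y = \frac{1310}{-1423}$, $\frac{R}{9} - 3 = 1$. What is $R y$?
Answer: $- \frac{47160}{1423} \approx -33.141$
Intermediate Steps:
$R = 36$ ($R = 27 + 9 \cdot 1 = 27 + 9 = 36$)
$y = - \frac{1310}{1423}$ ($y = 1310 \left(- \frac{1}{1423}\right) = - \frac{1310}{1423} \approx -0.92059$)
$R y = 36 \left(- \frac{1310}{1423}\right) = - \frac{47160}{1423}$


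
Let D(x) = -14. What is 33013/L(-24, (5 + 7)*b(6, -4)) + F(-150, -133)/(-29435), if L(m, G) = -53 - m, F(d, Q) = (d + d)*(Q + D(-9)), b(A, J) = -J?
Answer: -958637/841 ≈ -1139.9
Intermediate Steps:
F(d, Q) = 2*d*(-14 + Q) (F(d, Q) = (d + d)*(Q - 14) = (2*d)*(-14 + Q) = 2*d*(-14 + Q))
33013/L(-24, (5 + 7)*b(6, -4)) + F(-150, -133)/(-29435) = 33013/(-53 - 1*(-24)) + (2*(-150)*(-14 - 133))/(-29435) = 33013/(-53 + 24) + (2*(-150)*(-147))*(-1/29435) = 33013/(-29) + 44100*(-1/29435) = 33013*(-1/29) - 1260/841 = -33013/29 - 1260/841 = -958637/841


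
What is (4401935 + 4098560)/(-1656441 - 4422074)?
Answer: -1700099/1215703 ≈ -1.3984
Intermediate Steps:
(4401935 + 4098560)/(-1656441 - 4422074) = 8500495/(-6078515) = 8500495*(-1/6078515) = -1700099/1215703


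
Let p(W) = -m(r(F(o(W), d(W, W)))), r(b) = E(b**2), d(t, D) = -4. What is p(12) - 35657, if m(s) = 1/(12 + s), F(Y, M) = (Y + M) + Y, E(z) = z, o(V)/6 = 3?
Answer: -36940653/1036 ≈ -35657.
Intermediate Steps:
o(V) = 18 (o(V) = 6*3 = 18)
F(Y, M) = M + 2*Y (F(Y, M) = (M + Y) + Y = M + 2*Y)
r(b) = b**2
p(W) = -1/1036 (p(W) = -1/(12 + (-4 + 2*18)**2) = -1/(12 + (-4 + 36)**2) = -1/(12 + 32**2) = -1/(12 + 1024) = -1/1036)
p(12) - 35657 = -1/1036 - 35657 = -36940653/1036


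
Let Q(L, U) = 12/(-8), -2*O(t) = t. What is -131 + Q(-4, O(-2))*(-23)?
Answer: -193/2 ≈ -96.500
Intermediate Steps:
O(t) = -t/2
Q(L, U) = -3/2 (Q(L, U) = 12*(-⅛) = -3/2)
-131 + Q(-4, O(-2))*(-23) = -131 - 3/2*(-23) = -131 + 69/2 = -193/2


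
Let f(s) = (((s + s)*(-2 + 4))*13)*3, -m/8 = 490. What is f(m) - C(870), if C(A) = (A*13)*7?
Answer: -690690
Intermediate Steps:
m = -3920 (m = -8*490 = -3920)
C(A) = 91*A (C(A) = (13*A)*7 = 91*A)
f(s) = 156*s (f(s) = (((2*s)*2)*13)*3 = ((4*s)*13)*3 = (52*s)*3 = 156*s)
f(m) - C(870) = 156*(-3920) - 91*870 = -611520 - 1*79170 = -611520 - 79170 = -690690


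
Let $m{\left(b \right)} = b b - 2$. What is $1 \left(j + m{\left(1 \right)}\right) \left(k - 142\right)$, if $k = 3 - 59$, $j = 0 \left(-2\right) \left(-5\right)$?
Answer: $198$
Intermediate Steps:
$m{\left(b \right)} = -2 + b^{2}$ ($m{\left(b \right)} = b^{2} - 2 = -2 + b^{2}$)
$j = 0$ ($j = 0 \left(-5\right) = 0$)
$k = -56$ ($k = 3 - 59 = -56$)
$1 \left(j + m{\left(1 \right)}\right) \left(k - 142\right) = 1 \left(0 - \left(2 - 1^{2}\right)\right) \left(-56 - 142\right) = 1 \left(0 + \left(-2 + 1\right)\right) \left(-198\right) = 1 \left(0 - 1\right) \left(-198\right) = 1 \left(-1\right) \left(-198\right) = \left(-1\right) \left(-198\right) = 198$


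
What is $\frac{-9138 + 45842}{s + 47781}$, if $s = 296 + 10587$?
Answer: $\frac{4588}{7333} \approx 0.62566$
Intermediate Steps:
$s = 10883$
$\frac{-9138 + 45842}{s + 47781} = \frac{-9138 + 45842}{10883 + 47781} = \frac{36704}{58664} = 36704 \cdot \frac{1}{58664} = \frac{4588}{7333}$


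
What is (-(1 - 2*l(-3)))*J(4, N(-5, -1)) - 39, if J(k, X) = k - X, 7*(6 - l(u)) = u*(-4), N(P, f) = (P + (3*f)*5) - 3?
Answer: 1158/7 ≈ 165.43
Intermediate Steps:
N(P, f) = -3 + P + 15*f (N(P, f) = (P + 15*f) - 3 = -3 + P + 15*f)
l(u) = 6 + 4*u/7 (l(u) = 6 - u*(-4)/7 = 6 - (-4)*u/7 = 6 + 4*u/7)
(-(1 - 2*l(-3)))*J(4, N(-5, -1)) - 39 = (-(1 - 2*(6 + (4/7)*(-3))))*(4 - (-3 - 5 + 15*(-1))) - 39 = (-(1 - 2*(6 - 12/7)))*(4 - (-3 - 5 - 15)) - 39 = (-(1 - 2*30/7))*(4 - 1*(-23)) - 39 = (-(1 - 60/7))*(4 + 23) - 39 = -1*(-53/7)*27 - 39 = (53/7)*27 - 39 = 1431/7 - 39 = 1158/7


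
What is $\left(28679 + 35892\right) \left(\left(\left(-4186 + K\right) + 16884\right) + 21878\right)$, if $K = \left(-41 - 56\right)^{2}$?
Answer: $2840155435$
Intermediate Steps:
$K = 9409$ ($K = \left(-97\right)^{2} = 9409$)
$\left(28679 + 35892\right) \left(\left(\left(-4186 + K\right) + 16884\right) + 21878\right) = \left(28679 + 35892\right) \left(\left(\left(-4186 + 9409\right) + 16884\right) + 21878\right) = 64571 \left(\left(5223 + 16884\right) + 21878\right) = 64571 \left(22107 + 21878\right) = 64571 \cdot 43985 = 2840155435$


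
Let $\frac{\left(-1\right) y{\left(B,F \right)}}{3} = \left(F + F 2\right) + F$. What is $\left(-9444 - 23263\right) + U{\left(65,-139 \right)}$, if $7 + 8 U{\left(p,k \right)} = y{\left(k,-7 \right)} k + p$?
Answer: $- \frac{136637}{4} \approx -34159.0$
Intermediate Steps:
$y{\left(B,F \right)} = - 12 F$ ($y{\left(B,F \right)} = - 3 \left(\left(F + F 2\right) + F\right) = - 3 \left(\left(F + 2 F\right) + F\right) = - 3 \left(3 F + F\right) = - 3 \cdot 4 F = - 12 F$)
$U{\left(p,k \right)} = - \frac{7}{8} + \frac{p}{8} + \frac{21 k}{2}$ ($U{\left(p,k \right)} = - \frac{7}{8} + \frac{\left(-12\right) \left(-7\right) k + p}{8} = - \frac{7}{8} + \frac{84 k + p}{8} = - \frac{7}{8} + \frac{p + 84 k}{8} = - \frac{7}{8} + \left(\frac{p}{8} + \frac{21 k}{2}\right) = - \frac{7}{8} + \frac{p}{8} + \frac{21 k}{2}$)
$\left(-9444 - 23263\right) + U{\left(65,-139 \right)} = \left(-9444 - 23263\right) + \left(- \frac{7}{8} + \frac{1}{8} \cdot 65 + \frac{21}{2} \left(-139\right)\right) = -32707 - \frac{5809}{4} = - \frac{136637}{4}$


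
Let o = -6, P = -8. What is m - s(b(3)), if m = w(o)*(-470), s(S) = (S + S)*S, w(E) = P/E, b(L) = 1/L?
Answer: -5642/9 ≈ -626.89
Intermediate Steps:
w(E) = -8/E
s(S) = 2*S² (s(S) = (2*S)*S = 2*S²)
m = -1880/3 (m = -8/(-6)*(-470) = -8*(-⅙)*(-470) = (4/3)*(-470) = -1880/3 ≈ -626.67)
m - s(b(3)) = -1880/3 - 2*(1/3)² = -1880/3 - 2*(⅓)² = -1880/3 - 2/9 = -5642/9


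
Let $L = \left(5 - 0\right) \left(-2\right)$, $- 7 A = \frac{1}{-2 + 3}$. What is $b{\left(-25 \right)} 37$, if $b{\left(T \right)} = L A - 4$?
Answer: $- \frac{666}{7} \approx -95.143$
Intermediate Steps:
$A = - \frac{1}{7}$ ($A = - \frac{1}{7 \left(-2 + 3\right)} = - \frac{1}{7 \cdot 1} = \left(- \frac{1}{7}\right) 1 = - \frac{1}{7} \approx -0.14286$)
$L = -10$ ($L = \left(5 + 0\right) \left(-2\right) = 5 \left(-2\right) = -10$)
$b{\left(T \right)} = - \frac{18}{7}$ ($b{\left(T \right)} = \left(-10\right) \left(- \frac{1}{7}\right) - 4 = \frac{10}{7} - 4 = - \frac{18}{7}$)
$b{\left(-25 \right)} 37 = \left(- \frac{18}{7}\right) 37 = - \frac{666}{7}$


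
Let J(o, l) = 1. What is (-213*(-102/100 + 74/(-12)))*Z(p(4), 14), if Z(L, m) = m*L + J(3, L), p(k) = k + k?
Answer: 4324397/25 ≈ 1.7298e+5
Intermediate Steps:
p(k) = 2*k
Z(L, m) = 1 + L*m (Z(L, m) = m*L + 1 = L*m + 1 = 1 + L*m)
(-213*(-102/100 + 74/(-12)))*Z(p(4), 14) = (-213*(-102/100 + 74/(-12)))*(1 + (2*4)*14) = (-213*(-102*1/100 + 74*(-1/12)))*(1 + 8*14) = (-213*(-51/50 - 37/6))*(1 + 112) = -213*(-539/75)*113 = (38269/25)*113 = 4324397/25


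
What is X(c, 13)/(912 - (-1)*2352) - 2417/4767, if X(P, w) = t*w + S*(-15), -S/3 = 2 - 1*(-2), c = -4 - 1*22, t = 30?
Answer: -861983/2593248 ≈ -0.33240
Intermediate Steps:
c = -26 (c = -4 - 22 = -26)
S = -12 (S = -3*(2 - 1*(-2)) = -3*(2 + 2) = -3*4 = -12)
X(P, w) = 180 + 30*w (X(P, w) = 30*w - 12*(-15) = 30*w + 180 = 180 + 30*w)
X(c, 13)/(912 - (-1)*2352) - 2417/4767 = (180 + 30*13)/(912 - (-1)*2352) - 2417/4767 = (180 + 390)/(912 - 1*(-2352)) - 2417*1/4767 = 570/(912 + 2352) - 2417/4767 = 570/3264 - 2417/4767 = 570*(1/3264) - 2417/4767 = 95/544 - 2417/4767 = -861983/2593248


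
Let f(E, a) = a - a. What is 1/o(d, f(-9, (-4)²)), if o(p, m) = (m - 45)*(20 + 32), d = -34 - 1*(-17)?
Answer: -1/2340 ≈ -0.00042735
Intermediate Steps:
f(E, a) = 0
d = -17 (d = -34 + 17 = -17)
o(p, m) = -2340 + 52*m (o(p, m) = (-45 + m)*52 = -2340 + 52*m)
1/o(d, f(-9, (-4)²)) = 1/(-2340 + 52*0) = 1/(-2340 + 0) = 1/(-2340) = -1/2340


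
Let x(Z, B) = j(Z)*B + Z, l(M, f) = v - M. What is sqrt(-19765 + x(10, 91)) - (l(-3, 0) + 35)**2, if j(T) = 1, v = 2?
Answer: -1600 + 4*I*sqrt(1229) ≈ -1600.0 + 140.23*I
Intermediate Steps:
l(M, f) = 2 - M
x(Z, B) = B + Z (x(Z, B) = 1*B + Z = B + Z)
sqrt(-19765 + x(10, 91)) - (l(-3, 0) + 35)**2 = sqrt(-19765 + (91 + 10)) - ((2 - 1*(-3)) + 35)**2 = sqrt(-19765 + 101) - ((2 + 3) + 35)**2 = sqrt(-19664) - (5 + 35)**2 = 4*I*sqrt(1229) - 1*40**2 = 4*I*sqrt(1229) - 1*1600 = 4*I*sqrt(1229) - 1600 = -1600 + 4*I*sqrt(1229)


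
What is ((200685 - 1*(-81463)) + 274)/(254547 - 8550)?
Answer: 282422/245997 ≈ 1.1481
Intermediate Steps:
((200685 - 1*(-81463)) + 274)/(254547 - 8550) = ((200685 + 81463) + 274)/245997 = (282148 + 274)*(1/245997) = 282422*(1/245997) = 282422/245997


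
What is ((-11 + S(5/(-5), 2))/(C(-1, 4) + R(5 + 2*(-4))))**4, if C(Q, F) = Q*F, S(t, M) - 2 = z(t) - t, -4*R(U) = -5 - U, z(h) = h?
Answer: 104976/2401 ≈ 43.722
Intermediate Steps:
R(U) = 5/4 + U/4 (R(U) = -(-5 - U)/4 = 5/4 + U/4)
S(t, M) = 2 (S(t, M) = 2 + (t - t) = 2 + 0 = 2)
C(Q, F) = F*Q
((-11 + S(5/(-5), 2))/(C(-1, 4) + R(5 + 2*(-4))))**4 = ((-11 + 2)/(4*(-1) + (5/4 + (5 + 2*(-4))/4)))**4 = (-9/(-4 + (5/4 + (5 - 8)/4)))**4 = (-9/(-4 + (5/4 + (1/4)*(-3))))**4 = (-9/(-4 + (5/4 - 3/4)))**4 = (-9/(-4 + 1/2))**4 = (-9/(-7/2))**4 = (-9*(-2/7))**4 = (18/7)**4 = 104976/2401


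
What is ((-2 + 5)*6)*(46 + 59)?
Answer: 1890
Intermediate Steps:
((-2 + 5)*6)*(46 + 59) = (3*6)*105 = 18*105 = 1890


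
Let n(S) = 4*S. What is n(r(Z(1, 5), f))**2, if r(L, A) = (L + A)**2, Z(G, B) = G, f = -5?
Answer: 4096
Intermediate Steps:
r(L, A) = (A + L)**2
n(r(Z(1, 5), f))**2 = (4*(-5 + 1)**2)**2 = (4*(-4)**2)**2 = (4*16)**2 = 64**2 = 4096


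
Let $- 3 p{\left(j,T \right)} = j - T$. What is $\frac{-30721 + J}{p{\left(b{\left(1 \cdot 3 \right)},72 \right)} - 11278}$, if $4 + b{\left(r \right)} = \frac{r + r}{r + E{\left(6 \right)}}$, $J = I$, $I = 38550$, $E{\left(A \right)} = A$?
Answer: $- \frac{70461}{101276} \approx -0.69573$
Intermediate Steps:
$J = 38550$
$b{\left(r \right)} = -4 + \frac{2 r}{6 + r}$ ($b{\left(r \right)} = -4 + \frac{r + r}{r + 6} = -4 + \frac{2 r}{6 + r}$)
$p{\left(j,T \right)} = - \frac{j}{3} + \frac{T}{3}$ ($p{\left(j,T \right)} = - \frac{j - T}{3} = - \frac{j}{3} + \frac{T}{3}$)
$\frac{-30721 + J}{p{\left(b{\left(1 \cdot 3 \right)},72 \right)} - 11278} = \frac{-30721 + 38550}{\left(- \frac{2 \frac{1}{6 + 1 \cdot 3} \left(-12 - 1 \cdot 3\right)}{3} + \frac{1}{3} \cdot 72\right) - 11278} = \frac{7829}{\left(- \frac{2 \frac{1}{6 + 3} \left(-12 - 3\right)}{3} + 24\right) - 11278} = \frac{7829}{\left(- \frac{2 \cdot \frac{1}{9} \left(-12 - 3\right)}{3} + 24\right) - 11278} = \frac{7829}{\left(- \frac{2 \cdot \frac{1}{9} \left(-15\right)}{3} + 24\right) - 11278} = \frac{7829}{\left(\left(- \frac{1}{3}\right) \left(- \frac{10}{3}\right) + 24\right) - 11278} = \frac{7829}{\left(\frac{10}{9} + 24\right) - 11278} = \frac{7829}{\frac{226}{9} - 11278} = \frac{7829}{- \frac{101276}{9}} = 7829 \left(- \frac{9}{101276}\right) = - \frac{70461}{101276}$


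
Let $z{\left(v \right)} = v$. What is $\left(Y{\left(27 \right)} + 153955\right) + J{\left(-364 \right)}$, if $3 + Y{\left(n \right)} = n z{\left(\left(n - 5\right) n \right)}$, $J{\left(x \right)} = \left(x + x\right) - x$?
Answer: $169626$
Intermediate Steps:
$J{\left(x \right)} = x$ ($J{\left(x \right)} = 2 x - x = x$)
$Y{\left(n \right)} = -3 + n^{2} \left(-5 + n\right)$ ($Y{\left(n \right)} = -3 + n \left(n - 5\right) n = -3 + n \left(-5 + n\right) n = -3 + n n \left(-5 + n\right) = -3 + n^{2} \left(-5 + n\right)$)
$\left(Y{\left(27 \right)} + 153955\right) + J{\left(-364 \right)} = \left(\left(-3 + 27^{2} \left(-5 + 27\right)\right) + 153955\right) - 364 = \left(\left(-3 + 729 \cdot 22\right) + 153955\right) - 364 = \left(\left(-3 + 16038\right) + 153955\right) - 364 = \left(16035 + 153955\right) - 364 = 169990 - 364 = 169626$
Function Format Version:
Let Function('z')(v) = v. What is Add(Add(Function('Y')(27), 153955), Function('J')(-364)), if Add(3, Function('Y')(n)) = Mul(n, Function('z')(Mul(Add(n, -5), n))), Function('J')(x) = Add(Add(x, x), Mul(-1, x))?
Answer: 169626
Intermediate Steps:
Function('J')(x) = x (Function('J')(x) = Add(Mul(2, x), Mul(-1, x)) = x)
Function('Y')(n) = Add(-3, Mul(Pow(n, 2), Add(-5, n))) (Function('Y')(n) = Add(-3, Mul(n, Mul(Add(n, -5), n))) = Add(-3, Mul(n, Mul(Add(-5, n), n))) = Add(-3, Mul(n, Mul(n, Add(-5, n)))) = Add(-3, Mul(Pow(n, 2), Add(-5, n))))
Add(Add(Function('Y')(27), 153955), Function('J')(-364)) = Add(Add(Add(-3, Mul(Pow(27, 2), Add(-5, 27))), 153955), -364) = Add(Add(Add(-3, Mul(729, 22)), 153955), -364) = Add(Add(Add(-3, 16038), 153955), -364) = Add(Add(16035, 153955), -364) = Add(169990, -364) = 169626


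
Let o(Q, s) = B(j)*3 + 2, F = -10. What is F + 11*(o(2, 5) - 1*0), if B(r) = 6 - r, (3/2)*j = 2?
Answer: 166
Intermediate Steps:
j = 4/3 (j = (⅔)*2 = 4/3 ≈ 1.3333)
o(Q, s) = 16 (o(Q, s) = (6 - 1*4/3)*3 + 2 = (6 - 4/3)*3 + 2 = (14/3)*3 + 2 = 14 + 2 = 16)
F + 11*(o(2, 5) - 1*0) = -10 + 11*(16 - 1*0) = -10 + 11*(16 + 0) = -10 + 11*16 = -10 + 176 = 166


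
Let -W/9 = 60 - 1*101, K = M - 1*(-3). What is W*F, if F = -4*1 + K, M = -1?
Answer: -738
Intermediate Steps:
K = 2 (K = -1 - 1*(-3) = -1 + 3 = 2)
F = -2 (F = -4*1 + 2 = -4 + 2 = -2)
W = 369 (W = -9*(60 - 1*101) = -9*(60 - 101) = -9*(-41) = 369)
W*F = 369*(-2) = -738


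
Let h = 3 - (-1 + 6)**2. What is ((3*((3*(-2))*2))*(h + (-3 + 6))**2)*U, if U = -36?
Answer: 467856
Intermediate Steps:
h = -22 (h = 3 - 1*5**2 = 3 - 1*25 = 3 - 25 = -22)
((3*((3*(-2))*2))*(h + (-3 + 6))**2)*U = ((3*((3*(-2))*2))*(-22 + (-3 + 6))**2)*(-36) = ((3*(-6*2))*(-22 + 3)**2)*(-36) = ((3*(-12))*(-19)**2)*(-36) = -36*361*(-36) = -12996*(-36) = 467856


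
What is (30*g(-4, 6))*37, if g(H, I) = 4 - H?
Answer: 8880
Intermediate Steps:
(30*g(-4, 6))*37 = (30*(4 - 1*(-4)))*37 = (30*(4 + 4))*37 = (30*8)*37 = 240*37 = 8880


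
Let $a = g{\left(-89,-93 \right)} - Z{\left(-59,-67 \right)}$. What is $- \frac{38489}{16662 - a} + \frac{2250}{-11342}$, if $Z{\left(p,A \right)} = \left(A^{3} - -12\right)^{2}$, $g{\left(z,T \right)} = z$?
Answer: $- \frac{101757796617119}{512948646044592} \approx -0.19838$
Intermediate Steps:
$Z{\left(p,A \right)} = \left(12 + A^{3}\right)^{2}$ ($Z{\left(p,A \right)} = \left(A^{3} + \left(16 - 4\right)\right)^{2} = \left(A^{3} + 12\right)^{2} = \left(12 + A^{3}\right)^{2}$)
$a = -90451164090$ ($a = -89 - \left(12 + \left(-67\right)^{3}\right)^{2} = -89 - \left(12 - 300763\right)^{2} = -89 - \left(-300751\right)^{2} = -89 - 90451164001 = -90451164090$)
$- \frac{38489}{16662 - a} + \frac{2250}{-11342} = - \frac{38489}{16662 - -90451164090} + \frac{2250}{-11342} = - \frac{38489}{16662 + 90451164090} + 2250 \left(- \frac{1}{11342}\right) = - \frac{38489}{90451180752} - \frac{1125}{5671} = - \frac{101757796617119}{512948646044592}$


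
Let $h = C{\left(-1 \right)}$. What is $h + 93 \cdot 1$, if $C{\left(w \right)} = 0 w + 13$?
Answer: $106$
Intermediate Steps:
$C{\left(w \right)} = 13$ ($C{\left(w \right)} = 0 + 13 = 13$)
$h = 13$
$h + 93 \cdot 1 = 13 + 93 \cdot 1 = 13 + 93 = 106$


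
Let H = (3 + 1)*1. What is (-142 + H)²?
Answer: 19044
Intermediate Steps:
H = 4 (H = 4*1 = 4)
(-142 + H)² = (-142 + 4)² = (-138)² = 19044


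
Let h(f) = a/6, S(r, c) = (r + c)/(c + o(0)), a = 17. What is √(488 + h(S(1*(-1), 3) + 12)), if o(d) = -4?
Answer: √17670/6 ≈ 22.155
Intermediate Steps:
S(r, c) = (c + r)/(-4 + c) (S(r, c) = (r + c)/(c - 4) = (c + r)/(-4 + c))
h(f) = 17/6
√(488 + h(S(1*(-1), 3) + 12)) = √(488 + 17/6) = √(2945/6) = √17670/6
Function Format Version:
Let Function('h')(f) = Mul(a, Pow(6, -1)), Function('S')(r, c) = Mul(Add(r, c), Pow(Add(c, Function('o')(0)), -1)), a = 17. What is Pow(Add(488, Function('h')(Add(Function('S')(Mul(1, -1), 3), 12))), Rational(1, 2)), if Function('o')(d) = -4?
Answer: Mul(Rational(1, 6), Pow(17670, Rational(1, 2))) ≈ 22.155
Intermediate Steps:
Function('S')(r, c) = Mul(Pow(Add(-4, c), -1), Add(c, r)) (Function('S')(r, c) = Mul(Add(r, c), Pow(Add(c, -4), -1)) = Mul(Add(c, r), Pow(Add(-4, c), -1)) = Mul(Pow(Add(-4, c), -1), Add(c, r)))
Function('h')(f) = Rational(17, 6) (Function('h')(f) = Mul(17, Pow(6, -1)) = Mul(17, Rational(1, 6)) = Rational(17, 6))
Pow(Add(488, Function('h')(Add(Function('S')(Mul(1, -1), 3), 12))), Rational(1, 2)) = Pow(Add(488, Rational(17, 6)), Rational(1, 2)) = Pow(Rational(2945, 6), Rational(1, 2)) = Mul(Rational(1, 6), Pow(17670, Rational(1, 2)))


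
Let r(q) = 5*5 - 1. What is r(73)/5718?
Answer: 4/953 ≈ 0.0041973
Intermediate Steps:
r(q) = 24 (r(q) = 25 - 1 = 24)
r(73)/5718 = 24/5718 = 24*(1/5718) = 4/953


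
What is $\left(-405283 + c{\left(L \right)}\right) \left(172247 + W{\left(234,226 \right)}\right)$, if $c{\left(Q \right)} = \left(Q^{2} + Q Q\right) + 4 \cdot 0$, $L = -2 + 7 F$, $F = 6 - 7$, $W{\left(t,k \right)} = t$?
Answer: $-69875675201$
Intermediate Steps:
$F = -1$ ($F = 6 - 7 = -1$)
$L = -9$ ($L = -2 + 7 \left(-1\right) = -2 - 7 = -9$)
$c{\left(Q \right)} = 2 Q^{2}$ ($c{\left(Q \right)} = \left(Q^{2} + Q^{2}\right) + 0 = 2 Q^{2} + 0 = 2 Q^{2}$)
$\left(-405283 + c{\left(L \right)}\right) \left(172247 + W{\left(234,226 \right)}\right) = \left(-405283 + 2 \left(-9\right)^{2}\right) \left(172247 + 234\right) = \left(-405283 + 2 \cdot 81\right) 172481 = \left(-405283 + 162\right) 172481 = \left(-405121\right) 172481 = -69875675201$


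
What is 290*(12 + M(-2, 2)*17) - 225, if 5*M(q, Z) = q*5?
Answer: -6605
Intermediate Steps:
M(q, Z) = q (M(q, Z) = (q*5)/5 = (5*q)/5 = q)
290*(12 + M(-2, 2)*17) - 225 = 290*(12 - 2*17) - 225 = 290*(12 - 34) - 225 = 290*(-22) - 225 = -6380 - 225 = -6605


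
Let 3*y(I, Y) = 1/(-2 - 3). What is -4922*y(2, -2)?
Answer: 4922/15 ≈ 328.13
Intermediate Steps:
y(I, Y) = -1/15 (y(I, Y) = 1/(3*(-2 - 3)) = (1/3)/(-5) = (1/3)*(-1/5) = -1/15)
-4922*y(2, -2) = -4922*(-1/15) = 4922/15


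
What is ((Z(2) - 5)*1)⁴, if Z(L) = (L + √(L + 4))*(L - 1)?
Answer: (3 - √6)⁴ ≈ 0.091846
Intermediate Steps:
Z(L) = (-1 + L)*(L + √(4 + L)) (Z(L) = (L + √(4 + L))*(-1 + L) = (-1 + L)*(L + √(4 + L)))
((Z(2) - 5)*1)⁴ = (((2² - 1*2 - √(4 + 2) + 2*√(4 + 2)) - 5)*1)⁴ = (((4 - 2 - √6 + 2*√6) - 5)*1)⁴ = (((2 + √6) - 5)*1)⁴ = ((-3 + √6)*1)⁴ = (-3 + √6)⁴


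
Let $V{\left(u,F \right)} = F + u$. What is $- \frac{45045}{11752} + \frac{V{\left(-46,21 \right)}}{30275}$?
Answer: $- \frac{4197019}{1094744} \approx -3.8338$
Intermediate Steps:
$- \frac{45045}{11752} + \frac{V{\left(-46,21 \right)}}{30275} = - \frac{45045}{11752} + \frac{21 - 46}{30275} = \left(-45045\right) \frac{1}{11752} - \frac{1}{1211} = - \frac{3465}{904} - \frac{1}{1211} = - \frac{4197019}{1094744}$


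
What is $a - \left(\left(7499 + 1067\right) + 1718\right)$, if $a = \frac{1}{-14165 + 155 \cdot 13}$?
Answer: $- \frac{124950601}{12150} \approx -10284.0$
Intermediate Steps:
$a = - \frac{1}{12150}$ ($a = \frac{1}{-14165 + 2015} = \frac{1}{-12150} = - \frac{1}{12150} \approx -8.2304 \cdot 10^{-5}$)
$a - \left(\left(7499 + 1067\right) + 1718\right) = - \frac{1}{12150} - \left(\left(7499 + 1067\right) + 1718\right) = - \frac{1}{12150} - \left(8566 + 1718\right) = - \frac{1}{12150} - 10284 = - \frac{124950601}{12150}$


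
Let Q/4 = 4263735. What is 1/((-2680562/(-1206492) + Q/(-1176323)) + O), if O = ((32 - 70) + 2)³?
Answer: -709612144458/33116375932800925 ≈ -2.1428e-5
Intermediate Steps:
Q = 17054940 (Q = 4*4263735 = 17054940)
O = -46656 (O = (-38 + 2)³ = (-36)³ = -46656)
1/((-2680562/(-1206492) + Q/(-1176323)) + O) = 1/((-2680562/(-1206492) + 17054940/(-1176323)) - 46656) = 1/((-2680562*(-1/1206492) + 17054940*(-1/1176323)) - 46656) = 1/((1340281/603246 - 17054940/1176323) - 46656) = 1/(-8711720968477/709612144458 - 46656) = 1/(-33116375932800925/709612144458) = -709612144458/33116375932800925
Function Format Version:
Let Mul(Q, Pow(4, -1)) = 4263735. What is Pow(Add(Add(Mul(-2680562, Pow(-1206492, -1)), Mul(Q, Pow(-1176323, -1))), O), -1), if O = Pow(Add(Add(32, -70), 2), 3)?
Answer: Rational(-709612144458, 33116375932800925) ≈ -2.1428e-5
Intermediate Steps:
Q = 17054940 (Q = Mul(4, 4263735) = 17054940)
O = -46656 (O = Pow(Add(-38, 2), 3) = Pow(-36, 3) = -46656)
Pow(Add(Add(Mul(-2680562, Pow(-1206492, -1)), Mul(Q, Pow(-1176323, -1))), O), -1) = Pow(Add(Add(Mul(-2680562, Pow(-1206492, -1)), Mul(17054940, Pow(-1176323, -1))), -46656), -1) = Pow(Add(Add(Mul(-2680562, Rational(-1, 1206492)), Mul(17054940, Rational(-1, 1176323))), -46656), -1) = Pow(Add(Add(Rational(1340281, 603246), Rational(-17054940, 1176323)), -46656), -1) = Pow(Add(Rational(-8711720968477, 709612144458), -46656), -1) = Pow(Rational(-33116375932800925, 709612144458), -1) = Rational(-709612144458, 33116375932800925)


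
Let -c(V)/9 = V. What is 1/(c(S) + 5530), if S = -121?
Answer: 1/6619 ≈ 0.00015108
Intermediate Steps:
c(V) = -9*V
1/(c(S) + 5530) = 1/(-9*(-121) + 5530) = 1/(1089 + 5530) = 1/6619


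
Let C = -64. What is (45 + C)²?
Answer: 361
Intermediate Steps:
(45 + C)² = (45 - 64)² = (-19)² = 361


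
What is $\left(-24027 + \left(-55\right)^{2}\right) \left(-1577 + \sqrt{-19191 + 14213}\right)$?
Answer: $33120154 - 21002 i \sqrt{4978} \approx 3.312 \cdot 10^{7} - 1.4818 \cdot 10^{6} i$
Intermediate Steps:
$\left(-24027 + \left(-55\right)^{2}\right) \left(-1577 + \sqrt{-19191 + 14213}\right) = \left(-24027 + 3025\right) \left(-1577 + \sqrt{-4978}\right) = - 21002 \left(-1577 + i \sqrt{4978}\right) = 33120154 - 21002 i \sqrt{4978}$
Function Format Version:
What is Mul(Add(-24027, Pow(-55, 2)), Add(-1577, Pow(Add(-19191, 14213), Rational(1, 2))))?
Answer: Add(33120154, Mul(-21002, I, Pow(4978, Rational(1, 2)))) ≈ Add(3.3120e+7, Mul(-1.4818e+6, I))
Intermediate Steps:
Mul(Add(-24027, Pow(-55, 2)), Add(-1577, Pow(Add(-19191, 14213), Rational(1, 2)))) = Mul(Add(-24027, 3025), Add(-1577, Pow(-4978, Rational(1, 2)))) = Mul(-21002, Add(-1577, Mul(I, Pow(4978, Rational(1, 2))))) = Add(33120154, Mul(-21002, I, Pow(4978, Rational(1, 2))))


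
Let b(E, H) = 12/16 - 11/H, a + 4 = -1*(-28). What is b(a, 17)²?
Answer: 49/4624 ≈ 0.010597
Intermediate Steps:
a = 24 (a = -4 - 1*(-28) = -4 + 28 = 24)
b(E, H) = ¾ - 11/H (b(E, H) = 12*(1/16) - 11/H = ¾ - 11/H)
b(a, 17)² = (¾ - 11/17)² = (7/68)² = 49/4624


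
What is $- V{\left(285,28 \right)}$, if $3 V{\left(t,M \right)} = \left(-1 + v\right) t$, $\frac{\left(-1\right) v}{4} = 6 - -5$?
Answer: $4275$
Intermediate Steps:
$v = -44$ ($v = - 4 \left(6 - -5\right) = - 4 \left(6 + 5\right) = \left(-4\right) 11 = -44$)
$V{\left(t,M \right)} = - 15 t$ ($V{\left(t,M \right)} = \frac{\left(-1 - 44\right) t}{3} = \frac{\left(-45\right) t}{3} = - 15 t$)
$- V{\left(285,28 \right)} = - \left(-15\right) 285 = \left(-1\right) \left(-4275\right) = 4275$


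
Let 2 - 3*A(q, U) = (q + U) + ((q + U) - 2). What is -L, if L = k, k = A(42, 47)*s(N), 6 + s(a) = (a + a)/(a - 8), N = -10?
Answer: -2552/9 ≈ -283.56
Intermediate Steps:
A(q, U) = 4/3 - 2*U/3 - 2*q/3 (A(q, U) = ⅔ - ((q + U) + ((q + U) - 2))/3 = ⅔ - ((U + q) + ((U + q) - 2))/3 = ⅔ - ((U + q) + (-2 + U + q))/3 = ⅔ - (-2 + 2*U + 2*q)/3 = ⅔ + (⅔ - 2*U/3 - 2*q/3) = 4/3 - 2*U/3 - 2*q/3)
s(a) = -6 + 2*a/(-8 + a) (s(a) = -6 + (a + a)/(a - 8) = -6 + (2*a)/(-8 + a) = -6 + 2*a/(-8 + a))
k = 2552/9 (k = (4/3 - ⅔*47 - ⅔*42)*(4*(12 - 1*(-10))/(-8 - 10)) = (4/3 - 94/3 - 28)*(4*(12 + 10)/(-18)) = -232*(-1)*22/18 = -58*(-44/9) = 2552/9 ≈ 283.56)
L = 2552/9 ≈ 283.56
-L = -1*2552/9 = -2552/9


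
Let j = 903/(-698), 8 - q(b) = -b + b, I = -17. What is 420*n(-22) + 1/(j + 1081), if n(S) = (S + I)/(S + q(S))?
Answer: 881753648/753635 ≈ 1170.0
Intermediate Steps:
q(b) = 8 (q(b) = 8 - (-b + b) = 8 - 1*0 = 8 + 0 = 8)
j = -903/698 (j = 903*(-1/698) = -903/698 ≈ -1.2937)
n(S) = (-17 + S)/(8 + S) (n(S) = (S - 17)/(S + 8) = (-17 + S)/(8 + S))
420*n(-22) + 1/(j + 1081) = 420*((-17 - 22)/(8 - 22)) + 1/(-903/698 + 1081) = 420*(-39/(-14)) + 1/(753635/698) = 420*(-1/14*(-39)) + 698/753635 = 420*(39/14) + 698/753635 = 1170 + 698/753635 = 881753648/753635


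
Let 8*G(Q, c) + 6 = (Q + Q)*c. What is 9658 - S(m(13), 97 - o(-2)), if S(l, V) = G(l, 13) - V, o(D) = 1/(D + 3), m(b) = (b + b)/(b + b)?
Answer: 19503/2 ≈ 9751.5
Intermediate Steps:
G(Q, c) = -¾ + Q*c/4 (G(Q, c) = -¾ + ((Q + Q)*c)/8 = -¾ + ((2*Q)*c)/8 = -¾ + (2*Q*c)/8 = -¾ + Q*c/4)
m(b) = 1 (m(b) = (2*b)/((2*b)) = (2*b)*(1/(2*b)) = 1)
o(D) = 1/(3 + D)
S(l, V) = -¾ - V + 13*l/4 (S(l, V) = (-¾ + (¼)*l*13) - V = (-¾ + 13*l/4) - V = -¾ - V + 13*l/4)
9658 - S(m(13), 97 - o(-2)) = 9658 - (-¾ - (97 - 1/(3 - 2)) + (13/4)*1) = 9658 - (-¾ - (97 - 1/1) + 13/4) = 9658 - (-¾ - (97 - 1*1) + 13/4) = 9658 - (-¾ - (97 - 1) + 13/4) = 9658 - (-¾ - 1*96 + 13/4) = 9658 - (-¾ - 96 + 13/4) = 9658 - 1*(-187/2) = 9658 + 187/2 = 19503/2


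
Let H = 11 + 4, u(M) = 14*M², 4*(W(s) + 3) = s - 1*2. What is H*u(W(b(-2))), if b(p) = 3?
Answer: 12705/8 ≈ 1588.1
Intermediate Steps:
W(s) = -7/2 + s/4 (W(s) = -3 + (s - 1*2)/4 = -3 + (s - 2)/4 = -3 + (-2 + s)/4 = -3 + (-½ + s/4) = -7/2 + s/4)
H = 15
H*u(W(b(-2))) = 15*(14*(-7/2 + (¼)*3)²) = 15*(14*(-7/2 + ¾)²) = 15*(14*(-11/4)²) = 15*(14*(121/16)) = 15*(847/8) = 12705/8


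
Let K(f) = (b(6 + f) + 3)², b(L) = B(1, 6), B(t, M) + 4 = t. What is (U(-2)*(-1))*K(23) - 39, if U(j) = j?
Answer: -39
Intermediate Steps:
B(t, M) = -4 + t
b(L) = -3 (b(L) = -4 + 1 = -3)
K(f) = 0 (K(f) = (-3 + 3)² = 0² = 0)
(U(-2)*(-1))*K(23) - 39 = -2*(-1)*0 - 39 = 2*0 - 39 = 0 - 39 = -39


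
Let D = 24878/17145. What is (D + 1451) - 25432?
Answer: -411129367/17145 ≈ -23980.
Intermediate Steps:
D = 24878/17145 (D = 24878*(1/17145) = 24878/17145 ≈ 1.4510)
(D + 1451) - 25432 = (24878/17145 + 1451) - 25432 = 24902273/17145 - 25432 = -411129367/17145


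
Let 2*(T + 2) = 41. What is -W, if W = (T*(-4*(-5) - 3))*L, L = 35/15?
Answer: -4403/6 ≈ -733.83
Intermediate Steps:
T = 37/2 (T = -2 + (½)*41 = -2 + 41/2 = 37/2 ≈ 18.500)
L = 7/3 (L = 35*(1/15) = 7/3 ≈ 2.3333)
W = 4403/6 (W = (37*(-4*(-5) - 3)/2)*(7/3) = (37*(20 - 3)/2)*(7/3) = ((37/2)*17)*(7/3) = (629/2)*(7/3) = 4403/6 ≈ 733.83)
-W = -1*4403/6 = -4403/6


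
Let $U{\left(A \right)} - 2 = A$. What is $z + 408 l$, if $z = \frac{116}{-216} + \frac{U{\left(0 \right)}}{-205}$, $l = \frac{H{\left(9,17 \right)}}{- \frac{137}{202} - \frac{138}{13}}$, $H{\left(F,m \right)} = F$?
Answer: $- \frac{106923892861}{328302990} \approx -325.69$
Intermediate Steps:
$U{\left(A \right)} = 2 + A$
$l = - \frac{23634}{29657}$ ($l = \frac{9}{- \frac{137}{202} - \frac{138}{13}} = \frac{9}{- \frac{29657}{2626}} = 9 \left(- \frac{2626}{29657}\right) = - \frac{23634}{29657} \approx -0.79691$)
$z = - \frac{6053}{11070}$ ($z = \frac{116}{-216} + \frac{2 + 0}{-205} = 116 \left(- \frac{1}{216}\right) + 2 \left(- \frac{1}{205}\right) = - \frac{29}{54} - \frac{2}{205} = - \frac{6053}{11070} \approx -0.54679$)
$z + 408 l = - \frac{6053}{11070} + 408 \left(- \frac{23634}{29657}\right) = - \frac{6053}{11070} - \frac{9642672}{29657} = - \frac{106923892861}{328302990}$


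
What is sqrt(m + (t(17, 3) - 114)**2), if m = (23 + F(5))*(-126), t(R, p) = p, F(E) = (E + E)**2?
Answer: 3*I*sqrt(353) ≈ 56.365*I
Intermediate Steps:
F(E) = 4*E**2 (F(E) = (2*E)**2 = 4*E**2)
m = -15498 (m = (23 + 4*5**2)*(-126) = (23 + 4*25)*(-126) = (23 + 100)*(-126) = 123*(-126) = -15498)
sqrt(m + (t(17, 3) - 114)**2) = sqrt(-15498 + (3 - 114)**2) = sqrt(-15498 + (-111)**2) = sqrt(-15498 + 12321) = sqrt(-3177) = 3*I*sqrt(353)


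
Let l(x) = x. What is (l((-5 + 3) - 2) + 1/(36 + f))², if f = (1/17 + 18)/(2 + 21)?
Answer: 3265093881/206870689 ≈ 15.783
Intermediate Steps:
f = 307/391 (f = (1/17 + 18)/23 = (307/17)*(1/23) = 307/391 ≈ 0.78517)
(l((-5 + 3) - 2) + 1/(36 + f))² = (((-5 + 3) - 2) + 1/(36 + 307/391))² = ((-2 - 2) + 1/(14383/391))² = (-4 + 391/14383)² = (-57141/14383)² = 3265093881/206870689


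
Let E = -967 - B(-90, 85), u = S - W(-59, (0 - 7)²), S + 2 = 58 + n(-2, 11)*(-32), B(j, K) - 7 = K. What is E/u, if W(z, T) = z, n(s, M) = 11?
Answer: 353/79 ≈ 4.4684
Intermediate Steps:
B(j, K) = 7 + K
S = -296 (S = -2 + (58 + 11*(-32)) = -2 + (58 - 352) = -2 - 294 = -296)
u = -237 (u = -296 - 1*(-59) = -296 + 59 = -237)
E = -1059 (E = -967 - (7 + 85) = -967 - 1*92 = -967 - 92 = -1059)
E/u = -1059/(-237) = -1059*(-1/237) = 353/79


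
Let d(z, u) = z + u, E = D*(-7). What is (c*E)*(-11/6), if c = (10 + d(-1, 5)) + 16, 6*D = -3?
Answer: -385/2 ≈ -192.50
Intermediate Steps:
D = -½ (D = (⅙)*(-3) = -½ ≈ -0.50000)
E = 7/2 (E = -½*(-7) = 7/2 ≈ 3.5000)
d(z, u) = u + z
c = 30 (c = (10 + (5 - 1)) + 16 = (10 + 4) + 16 = 14 + 16 = 30)
(c*E)*(-11/6) = (30*(7/2))*(-11/6) = 105*(-11*⅙) = 105*(-11/6) = -385/2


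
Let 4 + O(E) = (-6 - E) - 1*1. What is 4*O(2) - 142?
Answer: -194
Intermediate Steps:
O(E) = -11 - E (O(E) = -4 + ((-6 - E) - 1*1) = -4 + ((-6 - E) - 1) = -4 + (-7 - E) = -11 - E)
4*O(2) - 142 = 4*(-11 - 1*2) - 142 = 4*(-11 - 2) - 142 = 4*(-13) - 142 = -52 - 142 = -194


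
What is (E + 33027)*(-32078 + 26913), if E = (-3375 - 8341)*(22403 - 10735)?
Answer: 705896733065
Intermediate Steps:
E = -136702288 (E = -11716*11668 = -136702288)
(E + 33027)*(-32078 + 26913) = (-136702288 + 33027)*(-32078 + 26913) = -136669261*(-5165) = 705896733065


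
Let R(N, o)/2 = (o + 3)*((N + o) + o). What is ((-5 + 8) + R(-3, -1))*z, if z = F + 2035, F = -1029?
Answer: -17102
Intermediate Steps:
z = 1006 (z = -1029 + 2035 = 1006)
R(N, o) = 2*(3 + o)*(N + 2*o) (R(N, o) = 2*((o + 3)*((N + o) + o)) = 2*((3 + o)*(N + 2*o)) = 2*(3 + o)*(N + 2*o))
((-5 + 8) + R(-3, -1))*z = ((-5 + 8) + (4*(-1)² + 6*(-3) + 12*(-1) + 2*(-3)*(-1)))*1006 = (3 + (4*1 - 18 - 12 + 6))*1006 = (3 + (4 - 18 - 12 + 6))*1006 = (3 - 20)*1006 = -17*1006 = -17102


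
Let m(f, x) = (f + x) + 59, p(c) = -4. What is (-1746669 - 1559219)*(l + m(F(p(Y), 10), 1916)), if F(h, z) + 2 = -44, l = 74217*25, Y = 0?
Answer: -6140204300352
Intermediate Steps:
l = 1855425
F(h, z) = -46 (F(h, z) = -2 - 44 = -46)
m(f, x) = 59 + f + x
(-1746669 - 1559219)*(l + m(F(p(Y), 10), 1916)) = (-1746669 - 1559219)*(1855425 + (59 - 46 + 1916)) = -3305888*(1855425 + 1929) = -3305888*1857354 = -6140204300352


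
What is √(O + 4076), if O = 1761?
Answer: √5837 ≈ 76.400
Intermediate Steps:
√(O + 4076) = √(1761 + 4076) = √5837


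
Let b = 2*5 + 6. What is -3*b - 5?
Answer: -53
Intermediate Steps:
b = 16 (b = 10 + 6 = 16)
-3*b - 5 = -3*16 - 5 = -48 - 5 = -53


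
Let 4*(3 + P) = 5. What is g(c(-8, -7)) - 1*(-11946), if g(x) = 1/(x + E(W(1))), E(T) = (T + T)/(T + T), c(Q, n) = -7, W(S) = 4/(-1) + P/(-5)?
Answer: 71675/6 ≈ 11946.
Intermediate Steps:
P = -7/4 (P = -3 + (1/4)*5 = -3 + 5/4 = -7/4 ≈ -1.7500)
W(S) = -73/20 (W(S) = 4/(-1) - 7/4/(-5) = 4*(-1) - 7/4*(-1/5) = -4 + 7/20 = -73/20)
E(T) = 1 (E(T) = (2*T)/((2*T)) = (2*T)*(1/(2*T)) = 1)
g(x) = 1/(1 + x) (g(x) = 1/(x + 1) = 1/(1 + x))
g(c(-8, -7)) - 1*(-11946) = 1/(1 - 7) - 1*(-11946) = 1/(-6) + 11946 = -1/6 + 11946 = 71675/6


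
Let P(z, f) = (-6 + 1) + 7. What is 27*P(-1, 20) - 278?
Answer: -224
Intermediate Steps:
P(z, f) = 2 (P(z, f) = -5 + 7 = 2)
27*P(-1, 20) - 278 = 27*2 - 278 = 54 - 278 = -224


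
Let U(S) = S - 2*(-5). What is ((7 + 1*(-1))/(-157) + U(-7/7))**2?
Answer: 1979649/24649 ≈ 80.314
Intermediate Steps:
U(S) = 10 + S (U(S) = S + 10 = 10 + S)
((7 + 1*(-1))/(-157) + U(-7/7))**2 = ((7 + 1*(-1))/(-157) + (10 - 7/7))**2 = ((7 - 1)*(-1/157) + (10 - 7*1/7))**2 = (6*(-1/157) + (10 - 1))**2 = (-6/157 + 9)**2 = (1407/157)**2 = 1979649/24649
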